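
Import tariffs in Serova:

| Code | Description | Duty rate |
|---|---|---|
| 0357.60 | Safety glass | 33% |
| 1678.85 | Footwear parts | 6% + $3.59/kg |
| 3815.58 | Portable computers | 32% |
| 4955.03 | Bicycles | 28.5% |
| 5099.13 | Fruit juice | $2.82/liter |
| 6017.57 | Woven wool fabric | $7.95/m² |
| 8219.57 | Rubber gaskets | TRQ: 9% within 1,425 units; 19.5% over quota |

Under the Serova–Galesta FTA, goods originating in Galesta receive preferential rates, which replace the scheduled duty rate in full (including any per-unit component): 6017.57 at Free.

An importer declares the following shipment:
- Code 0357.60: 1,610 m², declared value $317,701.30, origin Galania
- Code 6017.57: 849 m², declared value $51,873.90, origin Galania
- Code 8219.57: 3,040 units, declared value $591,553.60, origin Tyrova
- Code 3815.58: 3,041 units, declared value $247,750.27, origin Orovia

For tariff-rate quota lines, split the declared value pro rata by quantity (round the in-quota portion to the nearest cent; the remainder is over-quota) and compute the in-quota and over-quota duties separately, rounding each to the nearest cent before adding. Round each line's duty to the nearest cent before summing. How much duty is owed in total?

Line 1 (0357.60, Galania, 1,610 m², $317,701.30):
Base rate for 0357.60 is 33%.
Duty = $317,701.30 × 33% = $104,841.43.
Line 2 (6017.57, Galania, 849 m², $51,873.90):
Base rate for 6017.57 is $7.95/m².
6017.57 has an FTA preferential rate, but origin Galania is not Galesta; base rate stands.
Duty = 849 × $7.95 = $6,749.55.
Line 3 (8219.57, Tyrova, 3,040 units, $591,553.60):
Code 8219.57 is under a tariff-rate quota (threshold 1,425 units). In-quota: 1,425 units at 9%; over-quota: 1,615 units at 19.5%.
Pro-rata value split: in-quota = $591,553.60 × 1,425/3,040 = $277,290.75; over-quota = $591,553.60 − $277,290.75 = $314,262.85.
In-quota duty = $277,290.75 × 9% = $24,956.17. Over-quota duty = $314,262.85 × 19.5% = $61,281.26.
Line duty = $24,956.17 + $61,281.26 = $86,237.43.
Line 4 (3815.58, Orovia, 3,041 units, $247,750.27):
Base rate for 3815.58 is 32%.
Duty = $247,750.27 × 32% = $79,280.09.
Total = $104,841.43 + $6,749.55 + $86,237.43 + $79,280.09 = $277,108.50.

$277,108.50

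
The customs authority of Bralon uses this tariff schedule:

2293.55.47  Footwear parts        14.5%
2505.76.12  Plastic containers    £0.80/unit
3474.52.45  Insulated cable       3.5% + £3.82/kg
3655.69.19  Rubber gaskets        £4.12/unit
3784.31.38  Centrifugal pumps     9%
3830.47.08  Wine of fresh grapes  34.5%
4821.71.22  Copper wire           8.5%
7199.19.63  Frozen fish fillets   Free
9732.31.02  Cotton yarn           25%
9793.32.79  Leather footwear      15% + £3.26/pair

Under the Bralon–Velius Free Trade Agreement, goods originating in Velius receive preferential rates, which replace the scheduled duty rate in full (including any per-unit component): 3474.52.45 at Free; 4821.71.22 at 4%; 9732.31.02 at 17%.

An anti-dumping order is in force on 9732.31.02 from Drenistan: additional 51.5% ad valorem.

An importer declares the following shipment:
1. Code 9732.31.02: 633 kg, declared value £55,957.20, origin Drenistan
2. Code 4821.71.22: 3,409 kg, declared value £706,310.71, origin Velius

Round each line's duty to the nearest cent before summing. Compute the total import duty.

£71,059.69

Line 1 (9732.31.02, Drenistan, 633 kg, £55,957.20):
Base rate for 9732.31.02 is 25%.
9732.31.02 has an FTA preferential rate, but origin Drenistan is not Velius; base rate stands.
Additional duty on 9732.31.02 from Drenistan: +51.5%. Applied ad valorem rate: 25% + 51.5% = 76.5%.
Duty = £55,957.20 × 76.5% = £42,807.26.
Line 2 (4821.71.22, Velius, 3,409 kg, £706,310.71):
Base rate for 4821.71.22 is 8.5%.
Origin Velius qualifies under the Bralon–Velius agreement and 4821.71.22 is covered: preferential rate 4% applies instead.
Duty = £706,310.71 × 4% = £28,252.43.
Total = £42,807.26 + £28,252.43 = £71,059.69.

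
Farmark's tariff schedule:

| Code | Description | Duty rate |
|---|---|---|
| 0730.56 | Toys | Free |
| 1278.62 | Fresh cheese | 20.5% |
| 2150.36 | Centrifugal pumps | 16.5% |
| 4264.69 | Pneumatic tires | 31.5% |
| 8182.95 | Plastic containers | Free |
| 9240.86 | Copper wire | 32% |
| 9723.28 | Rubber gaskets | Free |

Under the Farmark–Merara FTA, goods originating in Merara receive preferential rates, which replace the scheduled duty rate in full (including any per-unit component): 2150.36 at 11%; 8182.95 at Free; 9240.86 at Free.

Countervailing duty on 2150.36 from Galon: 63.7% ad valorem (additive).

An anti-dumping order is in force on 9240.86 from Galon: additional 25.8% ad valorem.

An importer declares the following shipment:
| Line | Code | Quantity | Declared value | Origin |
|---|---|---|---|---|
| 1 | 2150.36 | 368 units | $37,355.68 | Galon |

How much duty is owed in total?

Line 1 (2150.36, Galon, 368 units, $37,355.68):
Base rate for 2150.36 is 16.5%.
2150.36 has an FTA preferential rate, but origin Galon is not Merara; base rate stands.
Additional duty on 2150.36 from Galon: +63.7%. Applied ad valorem rate: 16.5% + 63.7% = 80.2%.
Duty = $37,355.68 × 80.2% = $29,959.26.

$29,959.26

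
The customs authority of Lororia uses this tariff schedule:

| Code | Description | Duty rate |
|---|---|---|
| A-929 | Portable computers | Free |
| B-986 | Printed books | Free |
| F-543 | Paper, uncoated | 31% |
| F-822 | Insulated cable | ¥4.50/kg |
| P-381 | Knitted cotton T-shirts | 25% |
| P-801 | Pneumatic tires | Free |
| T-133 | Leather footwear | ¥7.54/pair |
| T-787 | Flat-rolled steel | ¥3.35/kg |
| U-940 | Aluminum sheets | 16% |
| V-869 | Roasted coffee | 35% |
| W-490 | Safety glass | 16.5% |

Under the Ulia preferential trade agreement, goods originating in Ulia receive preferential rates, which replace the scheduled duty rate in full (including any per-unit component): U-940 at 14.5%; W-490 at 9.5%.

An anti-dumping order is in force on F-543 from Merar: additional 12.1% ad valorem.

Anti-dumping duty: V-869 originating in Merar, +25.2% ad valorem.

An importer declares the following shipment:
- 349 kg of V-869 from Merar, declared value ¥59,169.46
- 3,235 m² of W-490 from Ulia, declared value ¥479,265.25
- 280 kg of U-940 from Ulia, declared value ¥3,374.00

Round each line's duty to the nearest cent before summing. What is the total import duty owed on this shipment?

¥81,639.44

Line 1 (V-869, Merar, 349 kg, ¥59,169.46):
Base rate for V-869 is 35%.
Additional duty on V-869 from Merar: +25.2%. Applied ad valorem rate: 35% + 25.2% = 60.2%.
Duty = ¥59,169.46 × 60.2% = ¥35,620.01.
Line 2 (W-490, Ulia, 3,235 m², ¥479,265.25):
Base rate for W-490 is 16.5%.
Origin Ulia qualifies under the Lororia–Ulia agreement and W-490 is covered: preferential rate 9.5% applies instead.
Duty = ¥479,265.25 × 9.5% = ¥45,530.20.
Line 3 (U-940, Ulia, 280 kg, ¥3,374.00):
Base rate for U-940 is 16%.
Origin Ulia qualifies under the Lororia–Ulia agreement and U-940 is covered: preferential rate 14.5% applies instead.
Duty = ¥3,374.00 × 14.5% = ¥489.23.
Total = ¥35,620.01 + ¥45,530.20 + ¥489.23 = ¥81,639.44.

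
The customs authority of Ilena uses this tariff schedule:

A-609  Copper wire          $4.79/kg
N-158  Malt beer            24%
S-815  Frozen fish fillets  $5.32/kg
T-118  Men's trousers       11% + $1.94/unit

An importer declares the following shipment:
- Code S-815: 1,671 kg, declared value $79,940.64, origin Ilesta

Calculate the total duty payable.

Line 1 (S-815, Ilesta, 1,671 kg, $79,940.64):
Base rate for S-815 is $5.32/kg.
Duty = 1,671 × $5.32 = $8,889.72.

$8,889.72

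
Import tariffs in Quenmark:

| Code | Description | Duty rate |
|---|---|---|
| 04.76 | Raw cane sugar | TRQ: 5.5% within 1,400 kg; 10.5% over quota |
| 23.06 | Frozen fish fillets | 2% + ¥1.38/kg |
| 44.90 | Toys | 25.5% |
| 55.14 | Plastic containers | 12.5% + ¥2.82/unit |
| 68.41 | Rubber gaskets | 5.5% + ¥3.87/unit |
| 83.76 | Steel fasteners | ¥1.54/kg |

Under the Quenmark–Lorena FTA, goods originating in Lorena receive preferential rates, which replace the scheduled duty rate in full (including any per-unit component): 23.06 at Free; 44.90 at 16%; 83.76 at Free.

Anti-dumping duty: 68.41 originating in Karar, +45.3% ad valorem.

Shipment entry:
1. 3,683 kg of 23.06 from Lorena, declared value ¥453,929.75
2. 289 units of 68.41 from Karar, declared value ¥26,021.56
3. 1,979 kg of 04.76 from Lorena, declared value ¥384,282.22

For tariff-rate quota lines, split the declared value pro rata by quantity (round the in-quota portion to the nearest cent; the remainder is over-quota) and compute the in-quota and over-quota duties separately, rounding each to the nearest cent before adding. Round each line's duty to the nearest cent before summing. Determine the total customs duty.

¥41,094.41

Line 1 (23.06, Lorena, 3,683 kg, ¥453,929.75):
Base rate for 23.06 is 2% + ¥1.38/kg.
Origin Lorena qualifies under the Quenmark–Lorena agreement and 23.06 is covered: preferential rate Free applies instead.
Duty = ¥453,929.75 × 0% = ¥0.00.
Line 2 (68.41, Karar, 289 units, ¥26,021.56):
Base rate for 68.41 is 5.5% + ¥3.87/unit.
Additional duty on 68.41 from Karar: +45.3%. Applied ad valorem rate: 5.5% + 45.3% = 50.8%.
Duty = ¥26,021.56 × 50.8% + 289 × ¥3.87 = ¥14,337.38.
Line 3 (04.76, Lorena, 1,979 kg, ¥384,282.22):
Code 04.76 is under a tariff-rate quota (threshold 1,400 kg). In-quota: 1,400 kg at 5.5%; over-quota: 579 kg at 10.5%.
Pro-rata value split: in-quota = ¥384,282.22 × 1,400/1,979 = ¥271,852.00; over-quota = ¥384,282.22 − ¥271,852.00 = ¥112,430.22.
In-quota duty = ¥271,852.00 × 5.5% = ¥14,951.86. Over-quota duty = ¥112,430.22 × 10.5% = ¥11,805.17.
Line duty = ¥14,951.86 + ¥11,805.17 = ¥26,757.03.
Total = ¥0.00 + ¥14,337.38 + ¥26,757.03 = ¥41,094.41.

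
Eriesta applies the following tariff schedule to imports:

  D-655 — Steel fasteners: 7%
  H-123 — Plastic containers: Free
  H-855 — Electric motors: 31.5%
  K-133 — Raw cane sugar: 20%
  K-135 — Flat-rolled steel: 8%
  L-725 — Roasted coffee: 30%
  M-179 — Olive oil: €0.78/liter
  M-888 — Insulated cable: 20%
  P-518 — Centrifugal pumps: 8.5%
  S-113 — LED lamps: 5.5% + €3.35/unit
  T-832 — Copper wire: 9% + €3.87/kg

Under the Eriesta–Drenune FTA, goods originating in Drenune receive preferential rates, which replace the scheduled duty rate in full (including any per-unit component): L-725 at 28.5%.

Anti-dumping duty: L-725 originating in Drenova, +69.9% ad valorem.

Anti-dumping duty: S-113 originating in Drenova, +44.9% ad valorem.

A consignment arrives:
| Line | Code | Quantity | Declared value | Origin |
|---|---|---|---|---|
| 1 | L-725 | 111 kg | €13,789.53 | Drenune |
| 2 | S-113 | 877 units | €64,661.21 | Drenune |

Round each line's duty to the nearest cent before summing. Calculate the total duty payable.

Line 1 (L-725, Drenune, 111 kg, €13,789.53):
Base rate for L-725 is 30%.
Origin Drenune qualifies under the Eriesta–Drenune agreement and L-725 is covered: preferential rate 28.5% applies instead.
The additional-duty order on L-725 targets Drenova, not Drenune; it does not apply.
Duty = €13,789.53 × 28.5% = €3,930.02.
Line 2 (S-113, Drenune, 877 units, €64,661.21):
Base rate for S-113 is 5.5% + €3.35/unit.
Origin Drenune is the FTA partner but S-113 is not on the preference list; base rate stands.
The additional-duty order on S-113 targets Drenova, not Drenune; it does not apply.
Duty = €64,661.21 × 5.5% + 877 × €3.35 = €6,494.32.
Total = €3,930.02 + €6,494.32 = €10,424.34.

€10,424.34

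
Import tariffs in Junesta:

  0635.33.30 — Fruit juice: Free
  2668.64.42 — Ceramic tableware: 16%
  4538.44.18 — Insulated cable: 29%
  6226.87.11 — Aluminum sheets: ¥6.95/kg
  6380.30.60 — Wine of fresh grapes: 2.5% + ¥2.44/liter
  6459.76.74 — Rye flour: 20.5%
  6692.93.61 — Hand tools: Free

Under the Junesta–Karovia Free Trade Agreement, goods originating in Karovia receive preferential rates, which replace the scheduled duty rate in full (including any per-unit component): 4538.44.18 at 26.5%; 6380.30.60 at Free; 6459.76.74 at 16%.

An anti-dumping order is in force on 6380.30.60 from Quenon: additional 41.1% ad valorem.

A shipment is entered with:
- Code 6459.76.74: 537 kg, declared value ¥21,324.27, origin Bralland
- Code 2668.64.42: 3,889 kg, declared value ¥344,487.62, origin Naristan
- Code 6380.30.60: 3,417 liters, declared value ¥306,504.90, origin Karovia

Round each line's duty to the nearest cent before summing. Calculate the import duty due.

¥59,489.50

Line 1 (6459.76.74, Bralland, 537 kg, ¥21,324.27):
Base rate for 6459.76.74 is 20.5%.
6459.76.74 has an FTA preferential rate, but origin Bralland is not Karovia; base rate stands.
Duty = ¥21,324.27 × 20.5% = ¥4,371.48.
Line 2 (2668.64.42, Naristan, 3,889 kg, ¥344,487.62):
Base rate for 2668.64.42 is 16%.
Duty = ¥344,487.62 × 16% = ¥55,118.02.
Line 3 (6380.30.60, Karovia, 3,417 liters, ¥306,504.90):
Base rate for 6380.30.60 is 2.5% + ¥2.44/liter.
Origin Karovia qualifies under the Junesta–Karovia agreement and 6380.30.60 is covered: preferential rate Free applies instead.
The additional-duty order on 6380.30.60 targets Quenon, not Karovia; it does not apply.
Duty = ¥306,504.90 × 0% = ¥0.00.
Total = ¥4,371.48 + ¥55,118.02 + ¥0.00 = ¥59,489.50.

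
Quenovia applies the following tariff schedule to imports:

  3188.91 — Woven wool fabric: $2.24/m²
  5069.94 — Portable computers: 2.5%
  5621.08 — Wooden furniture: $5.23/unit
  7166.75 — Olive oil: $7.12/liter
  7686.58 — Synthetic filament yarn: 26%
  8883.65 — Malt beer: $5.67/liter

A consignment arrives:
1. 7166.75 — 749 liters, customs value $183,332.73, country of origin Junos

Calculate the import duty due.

Line 1 (7166.75, Junos, 749 liters, $183,332.73):
Base rate for 7166.75 is $7.12/liter.
Duty = 749 × $7.12 = $5,332.88.

$5,332.88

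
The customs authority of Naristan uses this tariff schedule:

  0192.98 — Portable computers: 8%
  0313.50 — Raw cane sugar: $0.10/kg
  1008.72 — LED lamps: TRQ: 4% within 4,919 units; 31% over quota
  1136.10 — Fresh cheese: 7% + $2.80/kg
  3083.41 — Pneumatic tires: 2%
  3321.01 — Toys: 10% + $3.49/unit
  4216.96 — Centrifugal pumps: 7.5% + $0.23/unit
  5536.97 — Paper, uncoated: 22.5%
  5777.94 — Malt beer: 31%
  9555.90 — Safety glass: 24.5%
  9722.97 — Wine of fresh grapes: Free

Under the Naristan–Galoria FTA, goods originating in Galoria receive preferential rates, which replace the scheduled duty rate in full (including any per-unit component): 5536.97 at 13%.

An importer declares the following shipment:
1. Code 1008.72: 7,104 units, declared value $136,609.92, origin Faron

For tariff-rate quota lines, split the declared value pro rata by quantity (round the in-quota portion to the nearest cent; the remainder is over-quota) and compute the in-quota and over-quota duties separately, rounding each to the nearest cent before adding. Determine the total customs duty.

Line 1 (1008.72, Faron, 7,104 units, $136,609.92):
Code 1008.72 is under a tariff-rate quota (threshold 4,919 units). In-quota: 4,919 units at 4%; over-quota: 2,185 units at 31%.
Pro-rata value split: in-quota = $136,609.92 × 4,919/7,104 = $94,592.37; over-quota = $136,609.92 − $94,592.37 = $42,017.55.
In-quota duty = $94,592.37 × 4% = $3,783.69. Over-quota duty = $42,017.55 × 31% = $13,025.44.
Line duty = $3,783.69 + $13,025.44 = $16,809.13.

$16,809.13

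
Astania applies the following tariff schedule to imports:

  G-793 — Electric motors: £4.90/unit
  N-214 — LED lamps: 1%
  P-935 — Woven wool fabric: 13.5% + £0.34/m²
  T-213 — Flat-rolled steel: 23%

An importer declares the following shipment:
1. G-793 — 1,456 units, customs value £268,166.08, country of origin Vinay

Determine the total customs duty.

Line 1 (G-793, Vinay, 1,456 units, £268,166.08):
Base rate for G-793 is £4.90/unit.
Duty = 1,456 × £4.90 = £7,134.40.

£7,134.40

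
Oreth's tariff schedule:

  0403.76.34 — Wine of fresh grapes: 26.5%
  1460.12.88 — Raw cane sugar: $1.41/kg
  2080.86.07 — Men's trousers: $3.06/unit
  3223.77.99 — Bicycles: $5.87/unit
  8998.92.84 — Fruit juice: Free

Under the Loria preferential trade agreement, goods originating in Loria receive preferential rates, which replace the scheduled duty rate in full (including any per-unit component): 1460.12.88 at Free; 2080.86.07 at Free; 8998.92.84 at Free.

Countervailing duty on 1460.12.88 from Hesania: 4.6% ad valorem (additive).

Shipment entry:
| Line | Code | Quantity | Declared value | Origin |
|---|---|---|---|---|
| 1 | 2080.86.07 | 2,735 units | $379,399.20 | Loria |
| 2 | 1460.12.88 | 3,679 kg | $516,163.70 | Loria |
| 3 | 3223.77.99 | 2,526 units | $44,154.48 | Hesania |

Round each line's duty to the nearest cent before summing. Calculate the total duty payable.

$14,827.62

Line 1 (2080.86.07, Loria, 2,735 units, $379,399.20):
Base rate for 2080.86.07 is $3.06/unit.
Origin Loria qualifies under the Oreth–Loria agreement and 2080.86.07 is covered: preferential rate Free applies instead.
Duty = $379,399.20 × 0% = $0.00.
Line 2 (1460.12.88, Loria, 3,679 kg, $516,163.70):
Base rate for 1460.12.88 is $1.41/kg.
Origin Loria qualifies under the Oreth–Loria agreement and 1460.12.88 is covered: preferential rate Free applies instead.
The additional-duty order on 1460.12.88 targets Hesania, not Loria; it does not apply.
Duty = $516,163.70 × 0% = $0.00.
Line 3 (3223.77.99, Hesania, 2,526 units, $44,154.48):
Base rate for 3223.77.99 is $5.87/unit.
Duty = 2,526 × $5.87 = $14,827.62.
Total = $0.00 + $0.00 + $14,827.62 = $14,827.62.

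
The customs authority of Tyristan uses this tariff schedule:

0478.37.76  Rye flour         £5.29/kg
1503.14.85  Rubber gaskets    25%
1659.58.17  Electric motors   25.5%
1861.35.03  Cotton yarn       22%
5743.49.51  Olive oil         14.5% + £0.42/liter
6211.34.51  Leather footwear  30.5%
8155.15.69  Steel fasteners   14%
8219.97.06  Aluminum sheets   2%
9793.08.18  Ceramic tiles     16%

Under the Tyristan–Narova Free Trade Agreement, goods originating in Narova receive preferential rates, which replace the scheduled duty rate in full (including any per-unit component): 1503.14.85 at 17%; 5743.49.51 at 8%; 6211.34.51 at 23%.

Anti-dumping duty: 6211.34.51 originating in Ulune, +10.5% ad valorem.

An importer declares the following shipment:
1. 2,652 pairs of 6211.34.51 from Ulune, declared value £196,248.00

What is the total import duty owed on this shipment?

£80,461.68

Line 1 (6211.34.51, Ulune, 2,652 pairs, £196,248.00):
Base rate for 6211.34.51 is 30.5%.
6211.34.51 has an FTA preferential rate, but origin Ulune is not Narova; base rate stands.
Additional duty on 6211.34.51 from Ulune: +10.5%. Applied ad valorem rate: 30.5% + 10.5% = 41%.
Duty = £196,248.00 × 41% = £80,461.68.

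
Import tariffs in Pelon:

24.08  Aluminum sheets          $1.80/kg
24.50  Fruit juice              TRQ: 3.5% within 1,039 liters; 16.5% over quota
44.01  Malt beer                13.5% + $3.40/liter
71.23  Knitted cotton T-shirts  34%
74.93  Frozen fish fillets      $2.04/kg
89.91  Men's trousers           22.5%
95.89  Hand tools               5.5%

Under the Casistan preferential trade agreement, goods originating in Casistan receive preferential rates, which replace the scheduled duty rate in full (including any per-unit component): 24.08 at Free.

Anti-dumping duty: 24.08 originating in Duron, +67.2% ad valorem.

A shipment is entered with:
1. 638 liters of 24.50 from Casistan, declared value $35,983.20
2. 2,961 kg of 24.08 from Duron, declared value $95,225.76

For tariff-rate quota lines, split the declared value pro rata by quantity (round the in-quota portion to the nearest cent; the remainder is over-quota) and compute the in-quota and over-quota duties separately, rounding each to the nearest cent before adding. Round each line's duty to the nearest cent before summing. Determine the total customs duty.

Line 1 (24.50, Casistan, 638 liters, $35,983.20):
Code 24.50 is under a tariff-rate quota (threshold 1,039 liters). Quantity 638 liters is within the quota, so the in-quota rate 3.5% applies to the full value.
Duty = $35,983.20 × 3.5% = $1,259.41.
Line 2 (24.08, Duron, 2,961 kg, $95,225.76):
Base rate for 24.08 is $1.80/kg.
24.08 has an FTA preferential rate, but origin Duron is not Casistan; base rate stands.
Additional duty on 24.08 from Duron: +67.2% ad valorem. Applied ad valorem rate = 67.2%.
Duty = $95,225.76 × 67.2% + 2,961 × $1.80 = $69,321.51.
Total = $1,259.41 + $69,321.51 = $70,580.92.

$70,580.92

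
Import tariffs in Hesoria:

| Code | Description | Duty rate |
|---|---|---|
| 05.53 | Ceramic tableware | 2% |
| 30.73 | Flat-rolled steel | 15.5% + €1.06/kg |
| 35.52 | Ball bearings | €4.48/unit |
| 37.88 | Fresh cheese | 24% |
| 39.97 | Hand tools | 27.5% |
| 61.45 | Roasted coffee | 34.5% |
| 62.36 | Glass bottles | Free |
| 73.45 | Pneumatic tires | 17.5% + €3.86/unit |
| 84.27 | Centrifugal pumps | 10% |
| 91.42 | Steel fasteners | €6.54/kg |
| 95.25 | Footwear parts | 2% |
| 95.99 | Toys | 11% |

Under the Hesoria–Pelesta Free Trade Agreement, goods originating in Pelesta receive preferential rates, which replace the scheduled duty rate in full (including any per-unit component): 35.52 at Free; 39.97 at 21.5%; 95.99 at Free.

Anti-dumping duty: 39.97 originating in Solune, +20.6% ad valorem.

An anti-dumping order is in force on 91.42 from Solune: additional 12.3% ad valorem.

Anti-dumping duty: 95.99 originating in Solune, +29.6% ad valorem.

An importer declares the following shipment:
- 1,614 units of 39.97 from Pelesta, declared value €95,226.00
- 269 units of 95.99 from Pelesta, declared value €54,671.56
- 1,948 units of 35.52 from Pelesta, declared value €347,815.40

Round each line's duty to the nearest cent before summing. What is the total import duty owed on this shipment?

€20,473.59

Line 1 (39.97, Pelesta, 1,614 units, €95,226.00):
Base rate for 39.97 is 27.5%.
Origin Pelesta qualifies under the Hesoria–Pelesta agreement and 39.97 is covered: preferential rate 21.5% applies instead.
The additional-duty order on 39.97 targets Solune, not Pelesta; it does not apply.
Duty = €95,226.00 × 21.5% = €20,473.59.
Line 2 (95.99, Pelesta, 269 units, €54,671.56):
Base rate for 95.99 is 11%.
Origin Pelesta qualifies under the Hesoria–Pelesta agreement and 95.99 is covered: preferential rate Free applies instead.
The additional-duty order on 95.99 targets Solune, not Pelesta; it does not apply.
Duty = €54,671.56 × 0% = €0.00.
Line 3 (35.52, Pelesta, 1,948 units, €347,815.40):
Base rate for 35.52 is €4.48/unit.
Origin Pelesta qualifies under the Hesoria–Pelesta agreement and 35.52 is covered: preferential rate Free applies instead.
Duty = €347,815.40 × 0% = €0.00.
Total = €20,473.59 + €0.00 + €0.00 = €20,473.59.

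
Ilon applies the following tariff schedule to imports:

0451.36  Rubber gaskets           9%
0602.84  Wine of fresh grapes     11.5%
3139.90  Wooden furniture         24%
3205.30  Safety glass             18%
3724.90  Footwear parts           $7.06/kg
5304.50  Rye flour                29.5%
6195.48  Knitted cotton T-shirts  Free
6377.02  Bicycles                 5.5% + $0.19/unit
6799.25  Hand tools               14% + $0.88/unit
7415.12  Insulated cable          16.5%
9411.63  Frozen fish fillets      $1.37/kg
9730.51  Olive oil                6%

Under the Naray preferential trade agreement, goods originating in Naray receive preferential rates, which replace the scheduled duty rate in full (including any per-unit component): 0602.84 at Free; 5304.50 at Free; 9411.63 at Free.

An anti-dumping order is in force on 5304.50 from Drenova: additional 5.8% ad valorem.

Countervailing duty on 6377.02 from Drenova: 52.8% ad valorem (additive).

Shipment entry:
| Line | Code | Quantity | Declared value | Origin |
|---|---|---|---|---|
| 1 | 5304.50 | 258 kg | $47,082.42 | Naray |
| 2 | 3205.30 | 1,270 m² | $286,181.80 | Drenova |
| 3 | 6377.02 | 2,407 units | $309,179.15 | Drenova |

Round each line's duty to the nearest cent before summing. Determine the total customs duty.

Line 1 (5304.50, Naray, 258 kg, $47,082.42):
Base rate for 5304.50 is 29.5%.
Origin Naray qualifies under the Ilon–Naray agreement and 5304.50 is covered: preferential rate Free applies instead.
The additional-duty order on 5304.50 targets Drenova, not Naray; it does not apply.
Duty = $47,082.42 × 0% = $0.00.
Line 2 (3205.30, Drenova, 1,270 m², $286,181.80):
Base rate for 3205.30 is 18%.
Duty = $286,181.80 × 18% = $51,512.72.
Line 3 (6377.02, Drenova, 2,407 units, $309,179.15):
Base rate for 6377.02 is 5.5% + $0.19/unit.
Additional duty on 6377.02 from Drenova: +52.8%. Applied ad valorem rate: 5.5% + 52.8% = 58.3%.
Duty = $309,179.15 × 58.3% + 2,407 × $0.19 = $180,708.77.
Total = $0.00 + $51,512.72 + $180,708.77 = $232,221.49.

$232,221.49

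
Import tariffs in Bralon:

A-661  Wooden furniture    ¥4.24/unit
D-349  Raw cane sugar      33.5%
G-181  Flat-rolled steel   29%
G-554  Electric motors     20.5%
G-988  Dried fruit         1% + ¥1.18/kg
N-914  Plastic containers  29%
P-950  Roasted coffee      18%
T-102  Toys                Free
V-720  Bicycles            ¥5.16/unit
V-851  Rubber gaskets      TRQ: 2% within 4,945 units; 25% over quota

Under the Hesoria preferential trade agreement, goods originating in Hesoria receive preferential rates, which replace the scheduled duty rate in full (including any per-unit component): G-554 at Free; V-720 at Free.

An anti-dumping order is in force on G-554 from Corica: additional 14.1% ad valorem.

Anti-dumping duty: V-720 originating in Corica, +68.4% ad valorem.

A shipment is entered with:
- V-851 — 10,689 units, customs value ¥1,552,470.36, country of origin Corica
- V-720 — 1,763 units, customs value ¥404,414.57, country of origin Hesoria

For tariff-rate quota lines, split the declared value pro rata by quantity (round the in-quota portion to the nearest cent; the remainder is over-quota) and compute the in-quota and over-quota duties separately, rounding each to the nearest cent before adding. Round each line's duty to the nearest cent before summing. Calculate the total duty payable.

Line 1 (V-851, Corica, 10,689 units, ¥1,552,470.36):
Code V-851 is under a tariff-rate quota (threshold 4,945 units). In-quota: 4,945 units at 2%; over-quota: 5,744 units at 25%.
Pro-rata value split: in-quota = ¥1,552,470.36 × 4,945/10,689 = ¥718,211.80; over-quota = ¥1,552,470.36 − ¥718,211.80 = ¥834,258.56.
In-quota duty = ¥718,211.80 × 2% = ¥14,364.24. Over-quota duty = ¥834,258.56 × 25% = ¥208,564.64.
Line duty = ¥14,364.24 + ¥208,564.64 = ¥222,928.88.
Line 2 (V-720, Hesoria, 1,763 units, ¥404,414.57):
Base rate for V-720 is ¥5.16/unit.
Origin Hesoria qualifies under the Bralon–Hesoria agreement and V-720 is covered: preferential rate Free applies instead.
The additional-duty order on V-720 targets Corica, not Hesoria; it does not apply.
Duty = ¥404,414.57 × 0% = ¥0.00.
Total = ¥222,928.88 + ¥0.00 = ¥222,928.88.

¥222,928.88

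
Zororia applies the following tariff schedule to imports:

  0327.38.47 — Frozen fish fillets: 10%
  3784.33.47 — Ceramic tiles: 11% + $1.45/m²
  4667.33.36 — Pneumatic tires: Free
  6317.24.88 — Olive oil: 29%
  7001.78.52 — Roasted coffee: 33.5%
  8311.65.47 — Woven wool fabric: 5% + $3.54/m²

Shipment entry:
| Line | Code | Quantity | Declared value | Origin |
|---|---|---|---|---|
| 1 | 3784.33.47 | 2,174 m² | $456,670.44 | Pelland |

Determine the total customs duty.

Line 1 (3784.33.47, Pelland, 2,174 m², $456,670.44):
Base rate for 3784.33.47 is 11% + $1.45/m².
Duty = $456,670.44 × 11% + 2,174 × $1.45 = $53,386.05.

$53,386.05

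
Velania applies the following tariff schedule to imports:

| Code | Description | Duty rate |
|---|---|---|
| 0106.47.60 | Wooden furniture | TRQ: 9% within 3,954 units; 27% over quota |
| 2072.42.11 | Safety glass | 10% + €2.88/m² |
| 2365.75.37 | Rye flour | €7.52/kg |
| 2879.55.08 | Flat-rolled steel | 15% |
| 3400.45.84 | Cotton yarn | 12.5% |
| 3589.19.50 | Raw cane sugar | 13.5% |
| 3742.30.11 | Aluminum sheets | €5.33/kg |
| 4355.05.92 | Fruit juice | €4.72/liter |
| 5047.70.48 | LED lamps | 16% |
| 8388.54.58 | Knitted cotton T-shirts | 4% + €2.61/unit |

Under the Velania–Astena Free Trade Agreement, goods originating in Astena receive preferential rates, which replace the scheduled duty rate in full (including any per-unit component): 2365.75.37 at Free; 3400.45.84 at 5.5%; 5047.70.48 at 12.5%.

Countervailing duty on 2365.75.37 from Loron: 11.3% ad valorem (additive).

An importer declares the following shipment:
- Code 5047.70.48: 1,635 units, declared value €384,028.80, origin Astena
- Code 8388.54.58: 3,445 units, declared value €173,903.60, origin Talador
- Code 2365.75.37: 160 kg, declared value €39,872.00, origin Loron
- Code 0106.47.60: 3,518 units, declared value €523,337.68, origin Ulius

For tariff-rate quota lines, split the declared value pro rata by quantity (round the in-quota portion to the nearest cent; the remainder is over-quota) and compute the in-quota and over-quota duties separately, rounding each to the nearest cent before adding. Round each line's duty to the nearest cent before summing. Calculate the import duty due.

€116,760.32

Line 1 (5047.70.48, Astena, 1,635 units, €384,028.80):
Base rate for 5047.70.48 is 16%.
Origin Astena qualifies under the Velania–Astena agreement and 5047.70.48 is covered: preferential rate 12.5% applies instead.
Duty = €384,028.80 × 12.5% = €48,003.60.
Line 2 (8388.54.58, Talador, 3,445 units, €173,903.60):
Base rate for 8388.54.58 is 4% + €2.61/unit.
Duty = €173,903.60 × 4% + 3,445 × €2.61 = €15,947.59.
Line 3 (2365.75.37, Loron, 160 kg, €39,872.00):
Base rate for 2365.75.37 is €7.52/kg.
2365.75.37 has an FTA preferential rate, but origin Loron is not Astena; base rate stands.
Additional duty on 2365.75.37 from Loron: +11.3% ad valorem. Applied ad valorem rate = 11.3%.
Duty = €39,872.00 × 11.3% + 160 × €7.52 = €5,708.74.
Line 4 (0106.47.60, Ulius, 3,518 units, €523,337.68):
Code 0106.47.60 is under a tariff-rate quota (threshold 3,954 units). Quantity 3,518 units is within the quota, so the in-quota rate 9% applies to the full value.
Duty = €523,337.68 × 9% = €47,100.39.
Total = €48,003.60 + €15,947.59 + €5,708.74 + €47,100.39 = €116,760.32.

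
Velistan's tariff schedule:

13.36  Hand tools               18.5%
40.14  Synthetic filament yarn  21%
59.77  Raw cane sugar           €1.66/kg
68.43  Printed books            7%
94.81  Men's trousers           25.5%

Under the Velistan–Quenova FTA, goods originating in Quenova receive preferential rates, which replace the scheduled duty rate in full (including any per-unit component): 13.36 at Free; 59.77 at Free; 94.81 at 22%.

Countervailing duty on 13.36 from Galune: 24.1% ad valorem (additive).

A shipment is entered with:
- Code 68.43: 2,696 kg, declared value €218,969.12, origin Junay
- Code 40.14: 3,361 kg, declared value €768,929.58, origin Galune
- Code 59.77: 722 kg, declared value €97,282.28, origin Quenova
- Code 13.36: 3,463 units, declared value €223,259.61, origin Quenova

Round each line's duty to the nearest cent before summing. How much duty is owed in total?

€176,803.05

Line 1 (68.43, Junay, 2,696 kg, €218,969.12):
Base rate for 68.43 is 7%.
Duty = €218,969.12 × 7% = €15,327.84.
Line 2 (40.14, Galune, 3,361 kg, €768,929.58):
Base rate for 40.14 is 21%.
Duty = €768,929.58 × 21% = €161,475.21.
Line 3 (59.77, Quenova, 722 kg, €97,282.28):
Base rate for 59.77 is €1.66/kg.
Origin Quenova qualifies under the Velistan–Quenova agreement and 59.77 is covered: preferential rate Free applies instead.
Duty = €97,282.28 × 0% = €0.00.
Line 4 (13.36, Quenova, 3,463 units, €223,259.61):
Base rate for 13.36 is 18.5%.
Origin Quenova qualifies under the Velistan–Quenova agreement and 13.36 is covered: preferential rate Free applies instead.
The additional-duty order on 13.36 targets Galune, not Quenova; it does not apply.
Duty = €223,259.61 × 0% = €0.00.
Total = €15,327.84 + €161,475.21 + €0.00 + €0.00 = €176,803.05.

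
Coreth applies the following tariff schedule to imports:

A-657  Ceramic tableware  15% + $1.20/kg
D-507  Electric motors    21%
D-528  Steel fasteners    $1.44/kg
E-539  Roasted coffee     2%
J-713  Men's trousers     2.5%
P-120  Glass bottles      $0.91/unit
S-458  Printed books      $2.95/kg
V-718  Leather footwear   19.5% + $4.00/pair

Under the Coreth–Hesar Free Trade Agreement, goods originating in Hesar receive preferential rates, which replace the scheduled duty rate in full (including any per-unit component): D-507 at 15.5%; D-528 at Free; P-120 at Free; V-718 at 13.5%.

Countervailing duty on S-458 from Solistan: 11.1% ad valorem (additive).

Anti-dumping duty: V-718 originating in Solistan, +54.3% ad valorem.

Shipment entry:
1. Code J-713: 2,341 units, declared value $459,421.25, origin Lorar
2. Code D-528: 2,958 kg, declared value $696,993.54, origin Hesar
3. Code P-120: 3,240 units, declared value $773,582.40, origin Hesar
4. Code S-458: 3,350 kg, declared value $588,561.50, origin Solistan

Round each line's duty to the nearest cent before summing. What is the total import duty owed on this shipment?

Line 1 (J-713, Lorar, 2,341 units, $459,421.25):
Base rate for J-713 is 2.5%.
Duty = $459,421.25 × 2.5% = $11,485.53.
Line 2 (D-528, Hesar, 2,958 kg, $696,993.54):
Base rate for D-528 is $1.44/kg.
Origin Hesar qualifies under the Coreth–Hesar agreement and D-528 is covered: preferential rate Free applies instead.
Duty = $696,993.54 × 0% = $0.00.
Line 3 (P-120, Hesar, 3,240 units, $773,582.40):
Base rate for P-120 is $0.91/unit.
Origin Hesar qualifies under the Coreth–Hesar agreement and P-120 is covered: preferential rate Free applies instead.
Duty = $773,582.40 × 0% = $0.00.
Line 4 (S-458, Solistan, 3,350 kg, $588,561.50):
Base rate for S-458 is $2.95/kg.
Additional duty on S-458 from Solistan: +11.1% ad valorem. Applied ad valorem rate = 11.1%.
Duty = $588,561.50 × 11.1% + 3,350 × $2.95 = $75,212.83.
Total = $11,485.53 + $0.00 + $0.00 + $75,212.83 = $86,698.36.

$86,698.36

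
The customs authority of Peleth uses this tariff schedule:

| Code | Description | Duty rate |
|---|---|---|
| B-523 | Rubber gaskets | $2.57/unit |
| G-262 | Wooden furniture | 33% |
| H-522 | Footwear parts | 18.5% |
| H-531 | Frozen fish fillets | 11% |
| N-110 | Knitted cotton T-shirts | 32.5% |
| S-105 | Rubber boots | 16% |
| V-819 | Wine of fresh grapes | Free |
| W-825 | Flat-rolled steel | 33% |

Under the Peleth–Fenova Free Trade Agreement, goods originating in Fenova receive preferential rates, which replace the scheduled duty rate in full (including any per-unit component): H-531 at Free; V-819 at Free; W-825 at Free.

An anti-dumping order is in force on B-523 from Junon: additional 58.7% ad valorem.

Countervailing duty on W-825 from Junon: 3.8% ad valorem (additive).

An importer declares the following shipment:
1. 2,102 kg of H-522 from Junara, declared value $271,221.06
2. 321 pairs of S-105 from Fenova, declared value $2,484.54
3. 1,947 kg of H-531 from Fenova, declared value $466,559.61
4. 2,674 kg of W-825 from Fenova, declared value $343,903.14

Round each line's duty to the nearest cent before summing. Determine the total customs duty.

$50,573.43

Line 1 (H-522, Junara, 2,102 kg, $271,221.06):
Base rate for H-522 is 18.5%.
Duty = $271,221.06 × 18.5% = $50,175.90.
Line 2 (S-105, Fenova, 321 pairs, $2,484.54):
Base rate for S-105 is 16%.
Origin Fenova is the FTA partner but S-105 is not on the preference list; base rate stands.
Duty = $2,484.54 × 16% = $397.53.
Line 3 (H-531, Fenova, 1,947 kg, $466,559.61):
Base rate for H-531 is 11%.
Origin Fenova qualifies under the Peleth–Fenova agreement and H-531 is covered: preferential rate Free applies instead.
Duty = $466,559.61 × 0% = $0.00.
Line 4 (W-825, Fenova, 2,674 kg, $343,903.14):
Base rate for W-825 is 33%.
Origin Fenova qualifies under the Peleth–Fenova agreement and W-825 is covered: preferential rate Free applies instead.
The additional-duty order on W-825 targets Junon, not Fenova; it does not apply.
Duty = $343,903.14 × 0% = $0.00.
Total = $50,175.90 + $397.53 + $0.00 + $0.00 = $50,573.43.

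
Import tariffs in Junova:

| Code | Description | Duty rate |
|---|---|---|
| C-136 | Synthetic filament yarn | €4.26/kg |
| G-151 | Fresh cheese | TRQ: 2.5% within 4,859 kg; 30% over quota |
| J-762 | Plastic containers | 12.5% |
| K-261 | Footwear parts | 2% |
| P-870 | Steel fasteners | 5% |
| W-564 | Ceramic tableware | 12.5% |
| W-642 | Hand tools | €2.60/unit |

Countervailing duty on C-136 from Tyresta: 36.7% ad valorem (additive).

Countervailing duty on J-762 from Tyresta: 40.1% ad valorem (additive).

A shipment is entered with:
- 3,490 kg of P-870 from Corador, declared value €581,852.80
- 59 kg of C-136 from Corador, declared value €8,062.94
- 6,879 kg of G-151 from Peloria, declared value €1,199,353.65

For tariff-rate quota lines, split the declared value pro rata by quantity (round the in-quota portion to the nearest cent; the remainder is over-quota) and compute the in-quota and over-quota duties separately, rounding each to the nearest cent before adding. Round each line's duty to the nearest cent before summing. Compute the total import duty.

€156,179.25

Line 1 (P-870, Corador, 3,490 kg, €581,852.80):
Base rate for P-870 is 5%.
Duty = €581,852.80 × 5% = €29,092.64.
Line 2 (C-136, Corador, 59 kg, €8,062.94):
Base rate for C-136 is €4.26/kg.
The additional-duty order on C-136 targets Tyresta, not Corador; it does not apply.
Duty = 59 × €4.26 = €251.34.
Line 3 (G-151, Peloria, 6,879 kg, €1,199,353.65):
Code G-151 is under a tariff-rate quota (threshold 4,859 kg). In-quota: 4,859 kg at 2.5%; over-quota: 2,020 kg at 30%.
Pro-rata value split: in-quota = €1,199,353.65 × 4,859/6,879 = €847,166.65; over-quota = €1,199,353.65 − €847,166.65 = €352,187.00.
In-quota duty = €847,166.65 × 2.5% = €21,179.17. Over-quota duty = €352,187.00 × 30% = €105,656.10.
Line duty = €21,179.17 + €105,656.10 = €126,835.27.
Total = €29,092.64 + €251.34 + €126,835.27 = €156,179.25.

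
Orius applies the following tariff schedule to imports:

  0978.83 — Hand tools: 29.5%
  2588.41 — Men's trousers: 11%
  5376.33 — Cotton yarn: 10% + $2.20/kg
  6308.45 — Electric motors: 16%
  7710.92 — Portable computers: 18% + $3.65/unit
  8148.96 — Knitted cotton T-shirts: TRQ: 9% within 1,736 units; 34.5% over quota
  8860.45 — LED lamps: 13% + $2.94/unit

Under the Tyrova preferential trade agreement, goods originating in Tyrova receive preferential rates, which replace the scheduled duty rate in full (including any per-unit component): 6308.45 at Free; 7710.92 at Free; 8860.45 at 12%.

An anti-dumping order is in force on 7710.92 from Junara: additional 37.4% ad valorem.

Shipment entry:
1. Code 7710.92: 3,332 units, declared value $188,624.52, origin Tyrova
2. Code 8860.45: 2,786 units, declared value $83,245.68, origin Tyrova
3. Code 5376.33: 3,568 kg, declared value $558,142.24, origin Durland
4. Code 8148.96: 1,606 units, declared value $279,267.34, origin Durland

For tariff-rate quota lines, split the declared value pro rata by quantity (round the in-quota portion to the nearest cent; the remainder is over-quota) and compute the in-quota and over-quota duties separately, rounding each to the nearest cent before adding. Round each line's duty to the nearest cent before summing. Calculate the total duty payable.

Line 1 (7710.92, Tyrova, 3,332 units, $188,624.52):
Base rate for 7710.92 is 18% + $3.65/unit.
Origin Tyrova qualifies under the Orius–Tyrova agreement and 7710.92 is covered: preferential rate Free applies instead.
The additional-duty order on 7710.92 targets Junara, not Tyrova; it does not apply.
Duty = $188,624.52 × 0% = $0.00.
Line 2 (8860.45, Tyrova, 2,786 units, $83,245.68):
Base rate for 8860.45 is 13% + $2.94/unit.
Origin Tyrova qualifies under the Orius–Tyrova agreement and 8860.45 is covered: preferential rate 12% applies instead.
Duty = $83,245.68 × 12% = $9,989.48.
Line 3 (5376.33, Durland, 3,568 kg, $558,142.24):
Base rate for 5376.33 is 10% + $2.20/kg.
Duty = $558,142.24 × 10% + 3,568 × $2.20 = $63,663.82.
Line 4 (8148.96, Durland, 1,606 units, $279,267.34):
Code 8148.96 is under a tariff-rate quota (threshold 1,736 units). Quantity 1,606 units is within the quota, so the in-quota rate 9% applies to the full value.
Duty = $279,267.34 × 9% = $25,134.06.
Total = $0.00 + $9,989.48 + $63,663.82 + $25,134.06 = $98,787.36.

$98,787.36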